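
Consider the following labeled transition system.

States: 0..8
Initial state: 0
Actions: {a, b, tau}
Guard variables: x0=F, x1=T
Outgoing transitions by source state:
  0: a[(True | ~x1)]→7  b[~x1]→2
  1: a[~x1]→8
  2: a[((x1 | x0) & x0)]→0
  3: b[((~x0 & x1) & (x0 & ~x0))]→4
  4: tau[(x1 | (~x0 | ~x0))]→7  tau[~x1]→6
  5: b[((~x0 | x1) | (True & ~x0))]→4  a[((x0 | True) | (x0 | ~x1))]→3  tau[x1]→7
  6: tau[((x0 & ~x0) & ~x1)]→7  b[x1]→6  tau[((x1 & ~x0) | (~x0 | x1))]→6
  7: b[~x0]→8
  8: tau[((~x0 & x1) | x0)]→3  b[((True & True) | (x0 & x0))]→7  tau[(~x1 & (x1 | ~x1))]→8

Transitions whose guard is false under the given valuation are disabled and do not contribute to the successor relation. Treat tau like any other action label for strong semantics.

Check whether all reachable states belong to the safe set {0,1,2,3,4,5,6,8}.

Answer: INVARIANT VIOLATED at state 7

Analysis:
Inv-set: {0,1,2,3,4,5,6,8}
Reach set: {0,3,7,8}
  0: safe
  3: safe
  7: outside
  8: safe
witness against invariant: a → 7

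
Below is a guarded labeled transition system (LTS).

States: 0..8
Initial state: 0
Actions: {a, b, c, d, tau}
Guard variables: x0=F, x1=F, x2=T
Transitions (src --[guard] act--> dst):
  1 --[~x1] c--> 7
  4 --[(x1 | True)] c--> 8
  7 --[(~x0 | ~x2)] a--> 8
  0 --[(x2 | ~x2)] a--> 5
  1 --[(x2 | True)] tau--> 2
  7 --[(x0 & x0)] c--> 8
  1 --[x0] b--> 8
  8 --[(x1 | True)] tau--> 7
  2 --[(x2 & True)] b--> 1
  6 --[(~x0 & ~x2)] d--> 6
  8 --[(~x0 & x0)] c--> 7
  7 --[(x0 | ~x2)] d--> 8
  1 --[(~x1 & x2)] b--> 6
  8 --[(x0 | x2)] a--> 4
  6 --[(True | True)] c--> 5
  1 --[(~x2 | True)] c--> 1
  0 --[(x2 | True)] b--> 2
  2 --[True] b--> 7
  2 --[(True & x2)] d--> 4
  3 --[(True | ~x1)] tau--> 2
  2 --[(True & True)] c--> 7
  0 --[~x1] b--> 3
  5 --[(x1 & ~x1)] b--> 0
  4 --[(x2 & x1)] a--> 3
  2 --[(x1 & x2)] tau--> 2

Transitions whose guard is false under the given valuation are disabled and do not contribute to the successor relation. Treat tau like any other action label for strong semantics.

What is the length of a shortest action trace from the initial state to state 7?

Breadth-first toward 7:
  Layer 0: {0}
  Layer 1: {2,3,5}
  Layer 2: {1,4,7}
7 enters at depth 2; path b·b

Answer: 2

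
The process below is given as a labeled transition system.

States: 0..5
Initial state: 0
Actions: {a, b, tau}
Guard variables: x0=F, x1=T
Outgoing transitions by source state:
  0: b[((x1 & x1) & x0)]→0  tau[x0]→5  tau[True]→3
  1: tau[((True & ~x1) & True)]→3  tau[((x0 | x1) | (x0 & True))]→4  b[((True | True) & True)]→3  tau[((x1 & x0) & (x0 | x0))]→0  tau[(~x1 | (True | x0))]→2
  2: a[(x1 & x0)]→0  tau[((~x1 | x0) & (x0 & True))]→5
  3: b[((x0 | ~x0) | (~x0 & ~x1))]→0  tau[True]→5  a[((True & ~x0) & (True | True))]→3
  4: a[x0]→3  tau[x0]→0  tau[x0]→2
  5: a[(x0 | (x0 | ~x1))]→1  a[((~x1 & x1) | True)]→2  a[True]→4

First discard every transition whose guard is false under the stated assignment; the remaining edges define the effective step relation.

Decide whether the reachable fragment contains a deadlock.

Reach set: {0,2,3,4,5}
  0: tau→3  [deg 1]
  2: ∅  [no exit]
  3: a→3  b→0  tau→5  [deg 3]
  4: ∅  [no exit]
  5: a→2  a→4  [deg 2]
Path to 2: tau·tau·a

Answer: DEADLOCK at state 2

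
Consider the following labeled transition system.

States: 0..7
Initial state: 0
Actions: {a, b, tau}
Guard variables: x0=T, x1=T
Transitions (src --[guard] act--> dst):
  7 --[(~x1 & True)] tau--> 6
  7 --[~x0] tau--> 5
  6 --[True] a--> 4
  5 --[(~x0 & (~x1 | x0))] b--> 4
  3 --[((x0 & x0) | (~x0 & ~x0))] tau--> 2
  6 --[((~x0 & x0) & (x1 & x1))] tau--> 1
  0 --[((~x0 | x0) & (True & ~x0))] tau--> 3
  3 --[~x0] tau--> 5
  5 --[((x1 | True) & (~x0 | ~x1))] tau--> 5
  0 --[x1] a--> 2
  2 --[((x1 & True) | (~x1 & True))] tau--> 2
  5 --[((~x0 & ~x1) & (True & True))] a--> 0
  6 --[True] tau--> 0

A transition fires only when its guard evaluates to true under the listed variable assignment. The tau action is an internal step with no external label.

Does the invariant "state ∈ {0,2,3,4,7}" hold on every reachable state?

Answer: INVARIANT HOLDS

Working:
Safe = {0,2,3,4,7}
Reach set: {0,2}
  0: ok
  2: ok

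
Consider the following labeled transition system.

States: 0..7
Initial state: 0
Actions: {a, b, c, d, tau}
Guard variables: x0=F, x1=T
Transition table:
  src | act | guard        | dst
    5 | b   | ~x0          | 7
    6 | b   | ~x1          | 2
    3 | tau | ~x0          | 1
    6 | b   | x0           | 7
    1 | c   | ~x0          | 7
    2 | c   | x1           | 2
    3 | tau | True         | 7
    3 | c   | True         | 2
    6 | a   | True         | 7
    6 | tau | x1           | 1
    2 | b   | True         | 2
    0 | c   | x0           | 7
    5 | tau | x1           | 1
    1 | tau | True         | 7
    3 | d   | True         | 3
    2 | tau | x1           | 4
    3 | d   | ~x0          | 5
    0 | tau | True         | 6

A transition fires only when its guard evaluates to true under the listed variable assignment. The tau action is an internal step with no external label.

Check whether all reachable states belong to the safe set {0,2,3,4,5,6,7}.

Answer: INVARIANT VIOLATED at state 1

Analysis:
Allowed set {0,2,3,4,5,6,7}
R = {0,1,6,7}
  0: ✓
  1: ✗ unsafe
  6: ✓
  7: ✓
reach 1 via tau·tau — violates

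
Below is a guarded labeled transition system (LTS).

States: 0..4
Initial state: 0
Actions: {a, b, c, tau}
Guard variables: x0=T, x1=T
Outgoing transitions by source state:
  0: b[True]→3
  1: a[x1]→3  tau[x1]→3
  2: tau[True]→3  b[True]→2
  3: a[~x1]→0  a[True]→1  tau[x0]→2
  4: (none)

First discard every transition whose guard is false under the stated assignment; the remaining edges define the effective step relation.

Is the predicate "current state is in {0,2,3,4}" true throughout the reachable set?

Inv-set: {0,2,3,4}
Reach set: {0,1,2,3}
  0: ✓
  1: VIOLATES
  2: ✓
  3: ✓
reach 1 via b·a — violates

Answer: INVARIANT VIOLATED at state 1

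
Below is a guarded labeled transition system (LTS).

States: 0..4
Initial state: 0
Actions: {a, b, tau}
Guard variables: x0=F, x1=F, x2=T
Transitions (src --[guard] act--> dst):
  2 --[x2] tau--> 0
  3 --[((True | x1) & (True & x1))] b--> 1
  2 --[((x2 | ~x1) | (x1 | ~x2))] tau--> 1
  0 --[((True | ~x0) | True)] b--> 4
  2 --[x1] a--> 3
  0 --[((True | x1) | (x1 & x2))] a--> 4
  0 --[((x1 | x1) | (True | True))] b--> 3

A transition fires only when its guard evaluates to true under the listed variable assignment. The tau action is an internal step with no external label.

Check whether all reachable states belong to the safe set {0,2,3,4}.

Answer: INVARIANT HOLDS

Working:
Allowed set {0,2,3,4}
R = {0,3,4}
  0: safe
  3: safe
  4: safe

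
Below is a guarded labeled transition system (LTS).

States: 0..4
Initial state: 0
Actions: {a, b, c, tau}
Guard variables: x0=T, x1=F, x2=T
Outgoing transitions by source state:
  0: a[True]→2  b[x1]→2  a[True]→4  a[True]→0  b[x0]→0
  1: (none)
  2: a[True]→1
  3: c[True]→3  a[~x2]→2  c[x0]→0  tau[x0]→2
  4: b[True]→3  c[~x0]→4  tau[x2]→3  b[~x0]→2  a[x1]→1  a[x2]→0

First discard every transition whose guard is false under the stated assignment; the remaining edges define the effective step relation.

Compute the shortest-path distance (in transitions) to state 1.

BFS to 1:
  L0 = {0}
  L1 = {2,4}
  L2 = {1,3}
depth(1)=2, e.g. a·a

Answer: 2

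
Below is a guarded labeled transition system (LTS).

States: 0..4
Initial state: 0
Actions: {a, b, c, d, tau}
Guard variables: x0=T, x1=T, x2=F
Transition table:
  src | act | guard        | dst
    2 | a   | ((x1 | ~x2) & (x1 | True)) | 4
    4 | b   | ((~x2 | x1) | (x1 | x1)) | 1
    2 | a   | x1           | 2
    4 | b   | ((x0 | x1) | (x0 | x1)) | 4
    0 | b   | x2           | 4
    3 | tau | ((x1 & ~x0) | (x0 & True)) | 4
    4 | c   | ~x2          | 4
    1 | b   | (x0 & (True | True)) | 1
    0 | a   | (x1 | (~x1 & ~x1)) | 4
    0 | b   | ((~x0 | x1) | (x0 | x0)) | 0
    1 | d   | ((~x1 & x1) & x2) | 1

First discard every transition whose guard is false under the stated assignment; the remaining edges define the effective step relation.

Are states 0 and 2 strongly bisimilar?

Answer: NOT BISIMILAR

Working:
Refine partition for ~:
  round 0: {{0,1,2,3,4}}
  round 1: {{0},{1},{2},{3},{4}}
Fixed point at round 2; 5 class(es).
[0]={0}  [2]={2}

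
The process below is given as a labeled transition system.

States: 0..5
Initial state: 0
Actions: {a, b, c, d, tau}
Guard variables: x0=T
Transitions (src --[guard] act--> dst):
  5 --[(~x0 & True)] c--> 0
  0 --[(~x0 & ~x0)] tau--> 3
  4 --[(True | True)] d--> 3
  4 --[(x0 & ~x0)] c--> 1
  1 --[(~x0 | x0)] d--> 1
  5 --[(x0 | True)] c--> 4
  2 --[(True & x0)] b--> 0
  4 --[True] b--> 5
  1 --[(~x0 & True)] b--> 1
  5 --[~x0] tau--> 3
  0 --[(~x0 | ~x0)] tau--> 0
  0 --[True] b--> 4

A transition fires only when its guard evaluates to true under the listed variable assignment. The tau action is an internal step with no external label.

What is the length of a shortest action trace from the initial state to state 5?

BFS to 5:
  L0 = {0}
  L1 = {4}
  L2 = {3,5}
depth(5)=2, e.g. b·b

Answer: 2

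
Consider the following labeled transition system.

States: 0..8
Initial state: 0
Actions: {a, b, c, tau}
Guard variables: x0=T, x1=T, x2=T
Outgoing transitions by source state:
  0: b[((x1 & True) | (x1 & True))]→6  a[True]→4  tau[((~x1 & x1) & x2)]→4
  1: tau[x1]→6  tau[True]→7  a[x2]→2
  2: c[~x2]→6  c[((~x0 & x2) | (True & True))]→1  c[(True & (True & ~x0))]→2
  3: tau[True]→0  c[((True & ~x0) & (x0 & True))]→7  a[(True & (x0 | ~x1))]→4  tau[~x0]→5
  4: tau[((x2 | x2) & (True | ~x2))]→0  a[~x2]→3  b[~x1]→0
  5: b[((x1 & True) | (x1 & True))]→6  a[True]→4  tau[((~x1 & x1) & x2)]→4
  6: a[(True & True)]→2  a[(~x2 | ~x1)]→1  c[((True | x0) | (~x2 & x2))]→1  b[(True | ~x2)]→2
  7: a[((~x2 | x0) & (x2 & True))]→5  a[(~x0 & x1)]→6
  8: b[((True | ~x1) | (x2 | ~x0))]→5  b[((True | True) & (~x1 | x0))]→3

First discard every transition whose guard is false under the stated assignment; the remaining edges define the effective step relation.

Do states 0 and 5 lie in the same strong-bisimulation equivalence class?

Answer: BISIMILAR

Working:
Refine partition for ~:
  P[0] = {{0,1,2,3,4,5,6,7,8}}
  P[1] = {{0,5},{1,3},{2},{4},{6},{7},{8}}
  P[2] = {{0,5},{1},{2},{3},{4},{6},{7},{8}}
Fixed point at round 3; 8 class(es).
class of 0: {0,5}; class of 5: {0,5}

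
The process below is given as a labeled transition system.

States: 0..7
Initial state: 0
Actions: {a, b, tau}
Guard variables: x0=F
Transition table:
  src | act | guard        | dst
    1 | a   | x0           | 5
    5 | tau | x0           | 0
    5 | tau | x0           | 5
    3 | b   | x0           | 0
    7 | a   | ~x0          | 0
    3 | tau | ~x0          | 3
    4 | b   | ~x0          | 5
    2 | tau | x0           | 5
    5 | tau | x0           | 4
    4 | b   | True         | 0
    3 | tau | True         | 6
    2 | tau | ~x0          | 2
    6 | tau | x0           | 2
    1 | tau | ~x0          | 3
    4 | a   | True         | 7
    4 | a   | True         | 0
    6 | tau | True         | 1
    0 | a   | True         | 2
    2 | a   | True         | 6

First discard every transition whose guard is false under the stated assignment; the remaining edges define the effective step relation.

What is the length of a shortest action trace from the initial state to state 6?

Layered search for 6:
  Layer 0: {0}
  Layer 1: {2}
  Layer 2: {6}
first hit 6 at d=2 via a·a

Answer: 2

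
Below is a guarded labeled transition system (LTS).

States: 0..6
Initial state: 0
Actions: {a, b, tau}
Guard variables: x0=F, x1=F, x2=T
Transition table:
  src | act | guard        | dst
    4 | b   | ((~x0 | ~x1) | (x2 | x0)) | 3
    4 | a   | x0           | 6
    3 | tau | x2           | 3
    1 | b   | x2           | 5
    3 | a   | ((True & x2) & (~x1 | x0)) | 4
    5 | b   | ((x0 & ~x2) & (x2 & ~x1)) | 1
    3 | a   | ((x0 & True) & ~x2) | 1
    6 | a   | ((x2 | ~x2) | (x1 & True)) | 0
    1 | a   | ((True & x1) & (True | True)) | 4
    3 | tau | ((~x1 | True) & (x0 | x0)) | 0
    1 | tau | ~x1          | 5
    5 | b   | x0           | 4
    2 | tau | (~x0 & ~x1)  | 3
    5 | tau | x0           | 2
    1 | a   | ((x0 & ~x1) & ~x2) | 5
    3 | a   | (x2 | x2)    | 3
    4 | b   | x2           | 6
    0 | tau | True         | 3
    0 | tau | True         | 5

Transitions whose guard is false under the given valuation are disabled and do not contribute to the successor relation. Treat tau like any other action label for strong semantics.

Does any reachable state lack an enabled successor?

R = {0,3,4,5,6}
  0: tau→3  tau→5  [deg 2]
  3: a→3  a→4  tau→3  [deg 3]
  4: b→3  b→6  [deg 2]
  5: ∅  [deadlock]
  6: a→0  [deg 1]
witness 5: tau

Answer: DEADLOCK at state 5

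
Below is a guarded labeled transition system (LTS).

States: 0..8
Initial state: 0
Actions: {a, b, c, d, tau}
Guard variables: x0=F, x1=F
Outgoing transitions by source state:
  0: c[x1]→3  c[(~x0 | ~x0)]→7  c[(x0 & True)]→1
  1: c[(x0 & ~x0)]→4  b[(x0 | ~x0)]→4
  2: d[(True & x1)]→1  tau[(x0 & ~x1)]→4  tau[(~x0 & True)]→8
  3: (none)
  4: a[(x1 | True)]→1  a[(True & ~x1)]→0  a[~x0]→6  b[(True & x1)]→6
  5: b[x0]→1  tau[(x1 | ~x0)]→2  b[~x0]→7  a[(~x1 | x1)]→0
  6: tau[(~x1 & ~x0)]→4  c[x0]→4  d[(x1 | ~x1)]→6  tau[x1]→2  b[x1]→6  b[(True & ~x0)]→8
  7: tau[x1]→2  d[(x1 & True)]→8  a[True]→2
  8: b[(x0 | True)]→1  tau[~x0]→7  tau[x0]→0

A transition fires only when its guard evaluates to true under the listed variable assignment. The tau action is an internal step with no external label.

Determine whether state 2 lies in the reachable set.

15 transition(s) survive guard evaluation.
Layer 0: {0}
Layer 1: {7}  cumulative {0,7}
Layer 2: {2}  cumulative {0,2,7}
Layer 3: {8}  cumulative {0,2,7,8}
Layer 4: {1}  cumulative {0,1,2,7,8}
Layer 5: {4}  cumulative {0,1,2,4,7,8}
Layer 6: {6}  cumulative {0,1,2,4,6,7,8}
Reach set: {0,1,2,4,6,7,8}
trace reaching 2: c·a

Answer: REACHABLE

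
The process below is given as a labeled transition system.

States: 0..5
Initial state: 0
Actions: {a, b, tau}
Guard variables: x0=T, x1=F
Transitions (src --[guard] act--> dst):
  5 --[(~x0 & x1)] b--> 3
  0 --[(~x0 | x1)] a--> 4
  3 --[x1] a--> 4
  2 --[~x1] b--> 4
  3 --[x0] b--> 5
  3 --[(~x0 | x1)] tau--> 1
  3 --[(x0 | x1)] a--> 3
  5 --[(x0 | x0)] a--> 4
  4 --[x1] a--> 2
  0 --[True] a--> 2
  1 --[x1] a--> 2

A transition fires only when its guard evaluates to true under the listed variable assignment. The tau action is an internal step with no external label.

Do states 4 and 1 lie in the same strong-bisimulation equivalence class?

Answer: BISIMILAR

Working:
Bisimulation quotient by refinement:
  π0 = {{0,1,2,3,4,5}}
  π1 = {{0,5},{1,4},{2},{3}}
  π2 = {{0},{1,4},{2},{3},{5}}
5 equivalence class(es) (converged in 3)
4∈{1,4}, 1∈{1,4}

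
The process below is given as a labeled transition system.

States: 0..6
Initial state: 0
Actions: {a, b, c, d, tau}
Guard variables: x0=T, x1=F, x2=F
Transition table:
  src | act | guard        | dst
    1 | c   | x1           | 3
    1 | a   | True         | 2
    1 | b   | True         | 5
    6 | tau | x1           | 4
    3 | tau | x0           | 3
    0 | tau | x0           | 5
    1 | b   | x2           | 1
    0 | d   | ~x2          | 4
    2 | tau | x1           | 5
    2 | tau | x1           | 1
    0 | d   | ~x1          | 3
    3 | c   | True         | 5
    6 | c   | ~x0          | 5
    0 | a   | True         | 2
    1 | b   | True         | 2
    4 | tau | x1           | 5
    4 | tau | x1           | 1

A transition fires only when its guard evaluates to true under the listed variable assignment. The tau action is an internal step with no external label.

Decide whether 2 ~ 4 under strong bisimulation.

Refine partition for ~:
  round 0: {{0,1,2,3,4,5,6}}
  round 1: {{0},{1},{2,4,5,6},{3}}
4 equivalence class(es) (converged in 2)
2∈{2,4,5,6}, 4∈{2,4,5,6}

Answer: BISIMILAR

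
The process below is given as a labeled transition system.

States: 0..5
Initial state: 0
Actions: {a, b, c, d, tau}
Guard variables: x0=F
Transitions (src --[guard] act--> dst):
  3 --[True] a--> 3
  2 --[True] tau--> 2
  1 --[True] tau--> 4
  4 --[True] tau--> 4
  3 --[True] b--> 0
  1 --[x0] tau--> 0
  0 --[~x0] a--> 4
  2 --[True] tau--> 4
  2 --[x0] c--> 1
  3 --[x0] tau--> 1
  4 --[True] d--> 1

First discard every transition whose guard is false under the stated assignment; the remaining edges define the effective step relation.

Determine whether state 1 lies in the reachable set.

Answer: REACHABLE

Working:
Guard filter leaves 8 enabled edge(s).
L0 = {0}
L1 = {4}  now seen {0,4}
L2 = {1}  now seen {0,1,4}
Reach set: {0,1,4}
Path to 1: a·d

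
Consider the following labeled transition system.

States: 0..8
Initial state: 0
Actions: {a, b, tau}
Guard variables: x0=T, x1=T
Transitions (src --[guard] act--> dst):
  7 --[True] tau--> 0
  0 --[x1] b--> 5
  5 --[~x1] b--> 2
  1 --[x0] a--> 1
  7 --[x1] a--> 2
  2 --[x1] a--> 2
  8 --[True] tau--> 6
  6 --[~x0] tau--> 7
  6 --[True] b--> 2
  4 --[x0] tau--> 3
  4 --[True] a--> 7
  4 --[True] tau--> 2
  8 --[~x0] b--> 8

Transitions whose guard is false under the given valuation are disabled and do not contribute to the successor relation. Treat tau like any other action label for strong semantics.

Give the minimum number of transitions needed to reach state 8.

Answer: UNREACHABLE

Working:
Layered search for 8:
  L0 = {0}
  L1 = {5}
8 never appears.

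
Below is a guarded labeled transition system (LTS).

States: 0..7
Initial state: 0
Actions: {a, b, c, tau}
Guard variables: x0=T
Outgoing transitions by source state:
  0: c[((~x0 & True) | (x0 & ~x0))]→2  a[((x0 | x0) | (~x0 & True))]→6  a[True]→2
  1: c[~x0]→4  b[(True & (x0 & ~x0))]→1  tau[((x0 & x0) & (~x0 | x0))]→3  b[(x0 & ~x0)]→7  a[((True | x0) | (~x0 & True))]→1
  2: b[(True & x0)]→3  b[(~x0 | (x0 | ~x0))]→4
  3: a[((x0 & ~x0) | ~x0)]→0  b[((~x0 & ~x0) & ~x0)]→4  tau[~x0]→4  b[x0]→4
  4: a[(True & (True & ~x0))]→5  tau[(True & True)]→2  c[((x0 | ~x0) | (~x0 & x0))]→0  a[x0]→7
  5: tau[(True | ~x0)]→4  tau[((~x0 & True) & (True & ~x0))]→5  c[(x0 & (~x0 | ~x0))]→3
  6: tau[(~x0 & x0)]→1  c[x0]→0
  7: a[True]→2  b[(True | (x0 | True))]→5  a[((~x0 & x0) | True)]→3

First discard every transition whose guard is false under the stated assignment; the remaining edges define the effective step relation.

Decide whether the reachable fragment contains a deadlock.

R = {0,2,3,4,5,6,7}
  0: a→2  a→6  [deg 2]
  2: b→3  b→4  [deg 2]
  3: b→4  [deg 1]
  4: a→7  c→0  tau→2  [deg 3]
  5: tau→4  [deg 1]
  6: c→0  [deg 1]
  7: a→2  a→3  b→5  [deg 3]

Answer: DEADLOCK-FREE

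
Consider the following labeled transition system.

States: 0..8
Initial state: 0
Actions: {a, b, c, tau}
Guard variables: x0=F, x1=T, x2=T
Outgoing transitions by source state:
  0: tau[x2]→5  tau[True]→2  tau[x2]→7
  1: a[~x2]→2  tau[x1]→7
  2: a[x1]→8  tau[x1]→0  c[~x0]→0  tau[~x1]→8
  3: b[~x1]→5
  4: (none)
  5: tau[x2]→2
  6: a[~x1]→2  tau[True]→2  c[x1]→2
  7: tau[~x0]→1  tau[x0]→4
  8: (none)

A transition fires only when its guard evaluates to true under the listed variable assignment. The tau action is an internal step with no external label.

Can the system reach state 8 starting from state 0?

11 transition(s) survive guard evaluation.
L0 = {0}
L1 = {2,5,7}  cumulative {0,2,5,7}
L2 = {1,8}  cumulative {0,1,2,5,7,8}
Reachable = {0,1,2,5,7,8}
trace reaching 8: tau·a

Answer: REACHABLE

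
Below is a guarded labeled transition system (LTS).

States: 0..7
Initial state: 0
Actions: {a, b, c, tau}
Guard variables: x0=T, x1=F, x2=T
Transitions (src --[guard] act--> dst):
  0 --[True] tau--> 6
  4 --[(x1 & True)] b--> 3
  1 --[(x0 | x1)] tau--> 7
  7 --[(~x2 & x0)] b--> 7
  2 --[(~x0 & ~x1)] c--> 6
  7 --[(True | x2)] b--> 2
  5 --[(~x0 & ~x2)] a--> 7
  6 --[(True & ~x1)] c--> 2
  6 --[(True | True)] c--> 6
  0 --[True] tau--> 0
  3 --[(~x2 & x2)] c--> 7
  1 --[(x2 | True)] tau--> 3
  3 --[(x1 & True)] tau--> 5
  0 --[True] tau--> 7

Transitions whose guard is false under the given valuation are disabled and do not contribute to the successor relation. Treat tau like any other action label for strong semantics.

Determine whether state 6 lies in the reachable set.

Answer: REACHABLE

Trace:
8 transition(s) survive guard evaluation.
depth 0: {0}
depth 1: {6,7}  cumulative {0,6,7}
depth 2: {2}  cumulative {0,2,6,7}
Reachable = {0,2,6,7}
witness 6: tau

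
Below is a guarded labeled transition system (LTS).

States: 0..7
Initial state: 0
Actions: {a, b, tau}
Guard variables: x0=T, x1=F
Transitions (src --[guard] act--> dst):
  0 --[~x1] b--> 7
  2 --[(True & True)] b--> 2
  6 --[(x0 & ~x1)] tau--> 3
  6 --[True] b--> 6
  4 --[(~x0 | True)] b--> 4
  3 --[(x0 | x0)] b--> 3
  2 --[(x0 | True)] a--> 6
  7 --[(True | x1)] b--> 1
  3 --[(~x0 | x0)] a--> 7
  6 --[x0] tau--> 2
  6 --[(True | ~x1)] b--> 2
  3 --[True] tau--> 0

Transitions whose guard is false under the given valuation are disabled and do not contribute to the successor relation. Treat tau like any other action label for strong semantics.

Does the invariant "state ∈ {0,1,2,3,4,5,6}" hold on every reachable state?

Inv-set: {0,1,2,3,4,5,6}
R = {0,1,7}
  0: safe
  1: safe
  7: VIOLATES
witness against invariant: b → 7

Answer: INVARIANT VIOLATED at state 7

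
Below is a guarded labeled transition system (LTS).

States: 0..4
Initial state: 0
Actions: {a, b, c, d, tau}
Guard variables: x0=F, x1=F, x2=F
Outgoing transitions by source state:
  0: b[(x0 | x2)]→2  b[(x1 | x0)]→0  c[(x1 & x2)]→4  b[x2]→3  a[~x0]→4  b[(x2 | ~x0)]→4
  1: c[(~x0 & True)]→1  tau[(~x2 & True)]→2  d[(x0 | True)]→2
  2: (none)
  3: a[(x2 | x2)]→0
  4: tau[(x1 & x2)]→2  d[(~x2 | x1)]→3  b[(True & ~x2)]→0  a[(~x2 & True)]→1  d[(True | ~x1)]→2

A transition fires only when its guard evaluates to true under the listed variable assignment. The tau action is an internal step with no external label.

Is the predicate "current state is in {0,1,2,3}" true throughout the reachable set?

Inv-set: {0,1,2,3}
Reach set: {0,1,2,3,4}
  0: safe
  1: safe
  2: safe
  3: safe
  4: VIOLATES
witness against invariant: a → 4

Answer: INVARIANT VIOLATED at state 4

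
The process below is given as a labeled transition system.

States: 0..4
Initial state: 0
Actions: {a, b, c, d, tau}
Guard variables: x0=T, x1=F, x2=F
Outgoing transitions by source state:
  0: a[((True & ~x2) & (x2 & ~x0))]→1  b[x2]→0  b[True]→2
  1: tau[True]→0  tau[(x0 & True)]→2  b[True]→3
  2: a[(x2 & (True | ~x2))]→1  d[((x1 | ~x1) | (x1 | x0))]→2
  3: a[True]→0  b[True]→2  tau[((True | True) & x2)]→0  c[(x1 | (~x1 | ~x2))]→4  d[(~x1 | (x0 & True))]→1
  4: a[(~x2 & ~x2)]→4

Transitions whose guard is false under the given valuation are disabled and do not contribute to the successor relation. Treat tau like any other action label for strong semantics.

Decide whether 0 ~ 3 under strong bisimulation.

Compute ~ classes (split until stable):
  round 0: {{0,1,2,3,4}}
  round 1: {{0},{1},{2},{3},{4}}
5 equivalence class(es) (converged in 2)
[0]={0}  [3]={3}

Answer: NOT BISIMILAR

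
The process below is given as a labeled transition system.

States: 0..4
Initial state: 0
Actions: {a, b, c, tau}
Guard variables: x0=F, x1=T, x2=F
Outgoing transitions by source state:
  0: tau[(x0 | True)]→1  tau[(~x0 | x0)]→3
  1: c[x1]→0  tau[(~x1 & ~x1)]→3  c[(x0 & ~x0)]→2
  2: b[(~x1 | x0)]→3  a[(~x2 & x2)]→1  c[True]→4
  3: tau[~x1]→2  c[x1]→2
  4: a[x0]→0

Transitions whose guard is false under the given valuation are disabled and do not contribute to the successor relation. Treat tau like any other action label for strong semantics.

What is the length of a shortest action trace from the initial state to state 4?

Layered search for 4:
  L0 = {0}
  L1 = {1,3}
  L2 = {2}
  L3 = {4}
first hit 4 at d=3 via tau·c·c

Answer: 3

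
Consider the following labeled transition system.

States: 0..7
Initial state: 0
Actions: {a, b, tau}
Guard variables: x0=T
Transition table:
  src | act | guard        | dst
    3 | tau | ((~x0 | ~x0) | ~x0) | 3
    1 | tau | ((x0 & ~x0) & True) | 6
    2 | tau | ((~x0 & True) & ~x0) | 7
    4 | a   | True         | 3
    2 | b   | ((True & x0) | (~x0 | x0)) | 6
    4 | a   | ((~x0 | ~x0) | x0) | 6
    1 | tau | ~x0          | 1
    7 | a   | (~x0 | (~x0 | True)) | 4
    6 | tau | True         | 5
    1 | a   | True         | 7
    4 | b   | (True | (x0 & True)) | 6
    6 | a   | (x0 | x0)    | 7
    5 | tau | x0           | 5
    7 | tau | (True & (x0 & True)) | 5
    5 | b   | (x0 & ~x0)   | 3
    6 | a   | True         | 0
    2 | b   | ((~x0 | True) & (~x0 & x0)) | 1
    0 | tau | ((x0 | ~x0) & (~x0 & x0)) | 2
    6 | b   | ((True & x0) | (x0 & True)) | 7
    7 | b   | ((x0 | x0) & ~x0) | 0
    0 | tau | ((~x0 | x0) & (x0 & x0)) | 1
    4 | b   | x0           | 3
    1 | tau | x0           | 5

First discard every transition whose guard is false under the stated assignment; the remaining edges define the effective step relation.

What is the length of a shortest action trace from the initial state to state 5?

BFS to 5:
  L0 = {0}
  L1 = {1}
  L2 = {5,7}
first hit 5 at d=2 via tau·tau

Answer: 2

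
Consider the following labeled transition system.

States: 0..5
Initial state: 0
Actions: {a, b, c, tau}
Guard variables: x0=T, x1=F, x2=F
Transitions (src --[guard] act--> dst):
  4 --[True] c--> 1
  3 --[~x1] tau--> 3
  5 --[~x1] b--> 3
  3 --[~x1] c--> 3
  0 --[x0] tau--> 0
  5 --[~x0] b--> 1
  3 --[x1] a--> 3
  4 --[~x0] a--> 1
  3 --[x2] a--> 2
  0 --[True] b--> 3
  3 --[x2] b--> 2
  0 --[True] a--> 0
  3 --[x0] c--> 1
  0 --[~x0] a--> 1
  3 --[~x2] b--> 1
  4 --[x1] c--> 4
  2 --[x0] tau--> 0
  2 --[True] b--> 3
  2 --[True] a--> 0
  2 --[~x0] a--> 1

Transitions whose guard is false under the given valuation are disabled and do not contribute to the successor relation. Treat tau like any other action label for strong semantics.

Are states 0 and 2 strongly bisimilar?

Compute ~ classes (split until stable):
  round 0: {{0,1,2,3,4,5}}
  round 1: {{0,2},{1},{3},{4},{5}}
5 equivalence class(es) (converged in 2)
[0]={0,2}  [2]={0,2}

Answer: BISIMILAR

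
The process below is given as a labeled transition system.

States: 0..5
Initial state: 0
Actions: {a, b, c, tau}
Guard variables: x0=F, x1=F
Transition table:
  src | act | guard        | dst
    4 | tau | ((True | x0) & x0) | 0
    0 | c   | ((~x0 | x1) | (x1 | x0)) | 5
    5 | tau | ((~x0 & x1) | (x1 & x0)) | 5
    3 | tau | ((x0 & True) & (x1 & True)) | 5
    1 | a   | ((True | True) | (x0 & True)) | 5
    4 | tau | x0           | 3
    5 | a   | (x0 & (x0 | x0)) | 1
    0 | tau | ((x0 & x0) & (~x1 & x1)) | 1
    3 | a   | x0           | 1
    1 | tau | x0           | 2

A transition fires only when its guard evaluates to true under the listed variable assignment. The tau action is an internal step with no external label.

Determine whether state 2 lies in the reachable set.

Answer: UNREACHABLE

Working:
After dropping false guards: 2 live edges.
L0 = {0}
L1 = {5}  now seen {0,5}
Reach set: {0,5}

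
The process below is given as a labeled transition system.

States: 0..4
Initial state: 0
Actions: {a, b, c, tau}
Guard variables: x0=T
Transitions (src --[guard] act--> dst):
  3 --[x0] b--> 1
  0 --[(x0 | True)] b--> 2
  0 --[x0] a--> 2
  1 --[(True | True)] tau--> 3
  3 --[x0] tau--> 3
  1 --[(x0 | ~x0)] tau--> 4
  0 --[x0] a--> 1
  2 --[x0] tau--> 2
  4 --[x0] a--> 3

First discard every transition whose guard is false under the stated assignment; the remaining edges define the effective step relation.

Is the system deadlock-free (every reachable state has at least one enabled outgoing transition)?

Answer: DEADLOCK-FREE

Analysis:
Reach set: {0,1,2,3,4}
  0: a→1  a→2  b→2  [3 out]
  1: tau→3  tau→4  [2 out]
  2: tau→2  [1 out]
  3: b→1  tau→3  [2 out]
  4: a→3  [1 out]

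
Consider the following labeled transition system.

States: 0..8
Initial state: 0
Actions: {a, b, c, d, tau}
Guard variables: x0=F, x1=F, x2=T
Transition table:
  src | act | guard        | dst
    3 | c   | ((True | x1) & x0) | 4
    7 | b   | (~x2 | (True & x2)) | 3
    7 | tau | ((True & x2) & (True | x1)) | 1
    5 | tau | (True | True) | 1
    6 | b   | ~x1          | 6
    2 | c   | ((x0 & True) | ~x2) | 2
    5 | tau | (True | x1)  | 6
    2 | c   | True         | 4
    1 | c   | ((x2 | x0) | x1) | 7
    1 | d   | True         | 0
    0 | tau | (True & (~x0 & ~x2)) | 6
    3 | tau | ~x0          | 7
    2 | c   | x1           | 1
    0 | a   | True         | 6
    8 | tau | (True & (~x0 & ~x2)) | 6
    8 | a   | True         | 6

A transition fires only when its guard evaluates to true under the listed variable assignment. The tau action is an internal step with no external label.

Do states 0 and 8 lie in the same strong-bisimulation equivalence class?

Answer: BISIMILAR

Analysis:
Refine partition for ~:
  round 0: {{0,1,2,3,4,5,6,7,8}}
  round 1: {{0,8},{1},{2},{3,5},{4},{6},{7}}
  round 2: {{0,8},{1},{2},{3},{4},{5},{6},{7}}
stable after 3 split(s): 8 block(s)
0∈{0,8}, 8∈{0,8}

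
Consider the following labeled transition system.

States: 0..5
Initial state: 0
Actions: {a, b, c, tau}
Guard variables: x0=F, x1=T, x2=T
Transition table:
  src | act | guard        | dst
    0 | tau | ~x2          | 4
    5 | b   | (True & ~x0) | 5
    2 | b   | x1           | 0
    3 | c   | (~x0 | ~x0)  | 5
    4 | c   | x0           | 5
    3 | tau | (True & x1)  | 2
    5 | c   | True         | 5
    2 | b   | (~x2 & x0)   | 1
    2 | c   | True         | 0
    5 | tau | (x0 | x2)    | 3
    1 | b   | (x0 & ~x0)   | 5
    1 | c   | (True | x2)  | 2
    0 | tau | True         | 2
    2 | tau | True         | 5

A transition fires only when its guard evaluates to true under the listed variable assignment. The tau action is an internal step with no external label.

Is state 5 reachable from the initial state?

Answer: REACHABLE

Working:
10 transition(s) survive guard evaluation.
Layer 0: {0}
Layer 1: {2}  now seen {0,2}
Layer 2: {5}  now seen {0,2,5}
Layer 3: {3}  now seen {0,2,3,5}
Reachable = {0,2,3,5}
Path to 5: tau·tau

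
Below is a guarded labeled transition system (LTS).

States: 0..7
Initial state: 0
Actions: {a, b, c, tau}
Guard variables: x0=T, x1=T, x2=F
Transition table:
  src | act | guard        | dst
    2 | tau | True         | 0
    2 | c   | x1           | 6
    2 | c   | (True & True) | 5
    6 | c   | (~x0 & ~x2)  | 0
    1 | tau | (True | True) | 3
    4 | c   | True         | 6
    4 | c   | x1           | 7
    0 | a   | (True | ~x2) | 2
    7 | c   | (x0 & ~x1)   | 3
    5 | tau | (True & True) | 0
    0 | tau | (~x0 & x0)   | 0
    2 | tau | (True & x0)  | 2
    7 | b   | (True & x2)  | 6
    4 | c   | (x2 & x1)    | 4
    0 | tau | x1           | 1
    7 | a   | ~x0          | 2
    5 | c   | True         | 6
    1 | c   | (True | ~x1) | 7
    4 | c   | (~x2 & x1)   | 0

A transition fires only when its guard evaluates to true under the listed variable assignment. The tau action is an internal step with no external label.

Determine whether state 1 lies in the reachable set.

Answer: REACHABLE

Trace:
13 transition(s) survive guard evaluation.
Layer 0: {0}
Layer 1: {1,2}  total {0,1,2}
Layer 2: {3,5,6,7}  total {0,1,2,3,5,6,7}
Reach set: {0,1,2,3,5,6,7}
Path to 1: tau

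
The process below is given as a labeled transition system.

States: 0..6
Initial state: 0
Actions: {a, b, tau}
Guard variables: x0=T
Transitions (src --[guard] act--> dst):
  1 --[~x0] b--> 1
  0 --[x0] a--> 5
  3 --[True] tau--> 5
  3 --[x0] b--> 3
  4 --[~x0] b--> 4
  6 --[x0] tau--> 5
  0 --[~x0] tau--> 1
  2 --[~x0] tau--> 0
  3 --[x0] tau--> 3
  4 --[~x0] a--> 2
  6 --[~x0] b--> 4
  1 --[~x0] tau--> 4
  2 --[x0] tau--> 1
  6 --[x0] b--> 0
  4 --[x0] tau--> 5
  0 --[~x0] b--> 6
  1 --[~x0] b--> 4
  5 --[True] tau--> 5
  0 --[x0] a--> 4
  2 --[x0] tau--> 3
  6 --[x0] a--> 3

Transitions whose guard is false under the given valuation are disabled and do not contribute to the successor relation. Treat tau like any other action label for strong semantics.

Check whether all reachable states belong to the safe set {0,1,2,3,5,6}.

Answer: INVARIANT VIOLATED at state 4

Working:
Allowed set {0,1,2,3,5,6}
R = {0,4,5}
  0: ✓
  4: outside
  5: ✓
reach 4 via a — violates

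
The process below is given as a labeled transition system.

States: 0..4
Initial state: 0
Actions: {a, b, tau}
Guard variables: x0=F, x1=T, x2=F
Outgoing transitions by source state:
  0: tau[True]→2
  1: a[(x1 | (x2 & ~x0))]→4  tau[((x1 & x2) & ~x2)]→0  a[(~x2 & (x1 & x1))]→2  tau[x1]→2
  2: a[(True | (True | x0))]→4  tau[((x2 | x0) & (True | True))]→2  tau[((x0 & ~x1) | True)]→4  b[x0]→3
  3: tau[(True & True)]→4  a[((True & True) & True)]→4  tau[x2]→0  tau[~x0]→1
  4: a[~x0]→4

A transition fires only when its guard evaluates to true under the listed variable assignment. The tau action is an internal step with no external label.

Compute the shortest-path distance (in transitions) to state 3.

Answer: UNREACHABLE

Analysis:
BFS to 3:
  L0 = {0}
  L1 = {2}
  L2 = {4}
3 never appears.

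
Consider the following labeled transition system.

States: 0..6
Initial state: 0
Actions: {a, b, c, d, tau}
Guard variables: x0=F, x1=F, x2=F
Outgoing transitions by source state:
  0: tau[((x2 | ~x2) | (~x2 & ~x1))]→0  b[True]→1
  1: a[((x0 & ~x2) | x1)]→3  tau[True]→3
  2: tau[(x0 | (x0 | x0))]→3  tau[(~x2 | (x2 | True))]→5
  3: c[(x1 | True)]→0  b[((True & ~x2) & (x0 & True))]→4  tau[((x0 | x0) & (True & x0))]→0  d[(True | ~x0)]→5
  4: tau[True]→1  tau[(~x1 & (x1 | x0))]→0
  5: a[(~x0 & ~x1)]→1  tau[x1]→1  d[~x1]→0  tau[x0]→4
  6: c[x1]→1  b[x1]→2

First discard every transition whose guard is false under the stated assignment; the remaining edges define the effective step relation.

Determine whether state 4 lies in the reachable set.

Answer: UNREACHABLE

Analysis:
After dropping false guards: 9 live edges.
depth 0: {0}
depth 1: {1}  cumulative {0,1}
depth 2: {3}  cumulative {0,1,3}
depth 3: {5}  cumulative {0,1,3,5}
R = {0,1,3,5}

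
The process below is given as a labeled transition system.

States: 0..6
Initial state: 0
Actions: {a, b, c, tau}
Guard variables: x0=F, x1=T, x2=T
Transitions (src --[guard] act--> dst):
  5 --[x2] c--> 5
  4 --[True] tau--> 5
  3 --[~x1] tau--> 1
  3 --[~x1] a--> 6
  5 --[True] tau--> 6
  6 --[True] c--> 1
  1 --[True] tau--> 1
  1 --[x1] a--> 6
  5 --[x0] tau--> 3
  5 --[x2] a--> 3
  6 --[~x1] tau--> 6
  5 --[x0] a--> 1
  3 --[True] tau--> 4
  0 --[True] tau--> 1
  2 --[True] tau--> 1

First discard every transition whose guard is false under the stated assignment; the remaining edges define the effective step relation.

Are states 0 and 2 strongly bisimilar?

Compute ~ classes (split until stable):
  P[0] = {{0,1,2,3,4,5,6}}
  P[1] = {{0,2,3,4},{1},{5},{6}}
  P[2] = {{0,2},{1},{3},{4},{5},{6}}
6 equivalence class(es) (converged in 3)
class of 0: {0,2}; class of 2: {0,2}

Answer: BISIMILAR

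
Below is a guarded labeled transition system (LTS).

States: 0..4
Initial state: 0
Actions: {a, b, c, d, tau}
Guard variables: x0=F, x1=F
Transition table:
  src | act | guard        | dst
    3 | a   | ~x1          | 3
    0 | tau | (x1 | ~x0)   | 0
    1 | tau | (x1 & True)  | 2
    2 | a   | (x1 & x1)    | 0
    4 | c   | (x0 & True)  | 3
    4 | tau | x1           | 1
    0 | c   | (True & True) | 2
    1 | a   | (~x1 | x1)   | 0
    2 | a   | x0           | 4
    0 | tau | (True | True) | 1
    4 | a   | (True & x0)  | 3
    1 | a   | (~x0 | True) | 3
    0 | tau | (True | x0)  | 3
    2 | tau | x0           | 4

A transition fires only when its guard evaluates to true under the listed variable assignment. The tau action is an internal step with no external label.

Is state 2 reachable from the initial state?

Guard filter leaves 7 enabled edge(s).
L0 = {0}
L1 = {1,2,3}  cumulative {0,1,2,3}
R = {0,1,2,3}
Path to 2: c

Answer: REACHABLE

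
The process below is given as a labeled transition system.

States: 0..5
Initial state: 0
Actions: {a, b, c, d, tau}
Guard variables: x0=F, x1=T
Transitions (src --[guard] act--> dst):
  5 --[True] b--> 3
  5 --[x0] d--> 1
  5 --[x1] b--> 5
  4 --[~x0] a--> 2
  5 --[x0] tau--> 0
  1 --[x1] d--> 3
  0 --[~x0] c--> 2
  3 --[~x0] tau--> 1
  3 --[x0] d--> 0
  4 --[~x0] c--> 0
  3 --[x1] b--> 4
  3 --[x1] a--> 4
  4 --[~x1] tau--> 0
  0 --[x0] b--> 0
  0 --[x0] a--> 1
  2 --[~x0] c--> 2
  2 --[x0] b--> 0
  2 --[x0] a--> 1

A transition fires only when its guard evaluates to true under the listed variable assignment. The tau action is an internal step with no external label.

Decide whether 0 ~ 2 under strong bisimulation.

Bisimulation quotient by refinement:
  P[0] = {{0,1,2,3,4,5}}
  P[1] = {{0,2},{1},{3},{4},{5}}
stable after 2 split(s): 5 block(s)
0∈{0,2}, 2∈{0,2}

Answer: BISIMILAR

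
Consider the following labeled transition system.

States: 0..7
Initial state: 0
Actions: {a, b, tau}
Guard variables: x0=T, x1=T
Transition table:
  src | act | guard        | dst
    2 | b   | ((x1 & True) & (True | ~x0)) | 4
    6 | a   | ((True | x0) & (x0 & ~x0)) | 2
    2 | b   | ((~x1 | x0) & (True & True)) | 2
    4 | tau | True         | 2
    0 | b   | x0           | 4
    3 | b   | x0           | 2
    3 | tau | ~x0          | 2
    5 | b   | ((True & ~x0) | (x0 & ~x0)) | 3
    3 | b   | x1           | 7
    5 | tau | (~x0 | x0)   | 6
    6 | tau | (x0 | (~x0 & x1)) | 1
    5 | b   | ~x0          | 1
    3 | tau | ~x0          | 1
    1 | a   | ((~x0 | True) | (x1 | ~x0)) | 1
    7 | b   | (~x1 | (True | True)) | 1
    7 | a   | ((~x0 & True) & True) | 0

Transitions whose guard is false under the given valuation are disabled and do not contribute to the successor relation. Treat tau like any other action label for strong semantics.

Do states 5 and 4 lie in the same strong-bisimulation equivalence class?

Compute ~ classes (split until stable):
  π0 = {{0,1,2,3,4,5,6,7}}
  π1 = {{0,2,3,7},{1},{4,5,6}}
  π2 = {{0},{1},{2},{3},{4},{5},{6},{7}}
stable after 3 split(s): 8 block(s)
[5]={5}  [4]={4}

Answer: NOT BISIMILAR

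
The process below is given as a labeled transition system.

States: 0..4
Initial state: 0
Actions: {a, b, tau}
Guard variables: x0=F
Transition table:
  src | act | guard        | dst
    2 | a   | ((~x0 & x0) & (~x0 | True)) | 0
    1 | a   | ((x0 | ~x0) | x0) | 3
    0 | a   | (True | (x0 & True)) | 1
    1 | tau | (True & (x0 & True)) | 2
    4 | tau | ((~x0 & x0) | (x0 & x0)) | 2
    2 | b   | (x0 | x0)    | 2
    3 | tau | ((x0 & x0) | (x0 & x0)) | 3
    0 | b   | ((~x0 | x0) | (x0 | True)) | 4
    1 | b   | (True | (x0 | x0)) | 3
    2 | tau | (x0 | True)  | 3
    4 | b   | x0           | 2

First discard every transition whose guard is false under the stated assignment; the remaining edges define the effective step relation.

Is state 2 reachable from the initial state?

After dropping false guards: 5 live edges.
depth 0: {0}
depth 1: {1,4}  cumulative {0,1,4}
depth 2: {3}  cumulative {0,1,3,4}
Reachable = {0,1,3,4}

Answer: UNREACHABLE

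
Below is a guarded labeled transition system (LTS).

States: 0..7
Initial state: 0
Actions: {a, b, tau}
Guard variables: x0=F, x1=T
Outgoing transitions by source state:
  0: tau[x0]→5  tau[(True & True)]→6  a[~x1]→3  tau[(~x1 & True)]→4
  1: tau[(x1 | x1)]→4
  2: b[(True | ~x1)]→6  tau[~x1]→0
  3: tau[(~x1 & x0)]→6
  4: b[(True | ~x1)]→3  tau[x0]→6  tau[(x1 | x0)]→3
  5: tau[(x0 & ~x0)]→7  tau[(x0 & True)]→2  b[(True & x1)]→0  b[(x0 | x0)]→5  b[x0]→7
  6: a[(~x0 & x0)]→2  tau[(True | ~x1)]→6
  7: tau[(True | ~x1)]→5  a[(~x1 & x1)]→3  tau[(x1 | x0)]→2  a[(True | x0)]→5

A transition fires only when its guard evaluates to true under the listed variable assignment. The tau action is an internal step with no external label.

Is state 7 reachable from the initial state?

Answer: UNREACHABLE

Analysis:
After dropping false guards: 10 live edges.
depth 0: {0}
depth 1: {6}  cumulative {0,6}
Reach set: {0,6}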